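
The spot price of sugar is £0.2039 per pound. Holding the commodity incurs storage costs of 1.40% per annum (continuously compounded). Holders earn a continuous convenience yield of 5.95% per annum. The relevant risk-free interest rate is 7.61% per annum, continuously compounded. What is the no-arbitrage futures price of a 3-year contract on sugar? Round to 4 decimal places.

Net carry = r + u − y = 0.0761 + 0.0140 − 0.0595 = 0.0306
F = S·e^((r+u−y)T) = 0.2039 · e^(0.0306 × 3) = 0.2039 · e^0.091800
= 0.2039 × 1.096146 = £0.2235 per pound

£0.2235 per pound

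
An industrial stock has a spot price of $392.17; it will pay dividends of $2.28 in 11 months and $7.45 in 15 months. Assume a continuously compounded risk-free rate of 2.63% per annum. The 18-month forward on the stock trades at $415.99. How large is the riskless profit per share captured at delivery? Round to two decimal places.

$17.85 per share

PV(dividends) I = 2.28·e^(−0.0263·11/12) + 7.45·e^(−0.0263·15/12) = 9.4348
Fair forward F* = (S − I)·e^(rT) = (392.17 − 9.4348)·e^0.039450 = 382.7352 × 1.040238 = 398.1357
Market $415.99 > fair 398.1357: forward overpriced → cash-and-carry (borrow at r, buy the stock and collect the dividends, short the forward).
Profit at T = |F_mkt − F*| = |415.99 − 398.1357| = $17.85 per share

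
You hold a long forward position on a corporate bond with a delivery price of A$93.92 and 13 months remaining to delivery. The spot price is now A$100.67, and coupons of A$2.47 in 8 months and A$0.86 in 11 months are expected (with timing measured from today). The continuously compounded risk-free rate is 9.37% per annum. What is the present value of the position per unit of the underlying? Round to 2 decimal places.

A$12.71

PV(remaining coupons) I = 2.47·e^(−0.0937·8/12) + 0.86·e^(−0.0937·11/12) = 3.1096
Current forward F = (S − I)·e^(rT) = (100.67 − 3.1096)·e^(0.0937·13/12) = 97.5604 × 1.106839 = 107.9837
Value (long) = (F − K)·e^(−rT) = (107.9837 − 93.92) × 0.903474 = 12.7062
Value = A$12.71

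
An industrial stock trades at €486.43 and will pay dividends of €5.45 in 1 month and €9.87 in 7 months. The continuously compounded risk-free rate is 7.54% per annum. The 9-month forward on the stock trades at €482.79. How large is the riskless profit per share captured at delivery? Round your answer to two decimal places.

PV(dividends) I = 5.45·e^(−0.0754·1/12) + 9.87·e^(−0.0754·7/12) = 14.8612
Fair forward F* = (S − I)·e^(rT) = (486.43 − 14.8612)·e^0.056550 = 471.5688 × 1.058180 = 499.0047
Market €482.79 < fair 499.0047: forward underpriced → reverse cash-and-carry (short the stock, invest proceeds at r, pay the dividends, go long the forward).
Profit at T = |F_mkt − F*| = |482.79 − 499.0047| = €16.21 per share

€16.21 per share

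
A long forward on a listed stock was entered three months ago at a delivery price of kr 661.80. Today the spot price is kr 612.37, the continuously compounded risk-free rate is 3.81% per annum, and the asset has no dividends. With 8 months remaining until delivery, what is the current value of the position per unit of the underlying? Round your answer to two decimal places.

Current fair forward for the remaining 8 months: F = S·e^(r·T), r = 0.0381
F = 612.37 · e^(0.0381 × 8/12) = 612.37 × 1.025725 = 628.1232
Value of long forward = (F − K)·e^(−rT) = (628.1232 − 661.80) · e^(−0.0381·8/12)
= -33.6768 × 0.974920 = -32.83

-kr 32.83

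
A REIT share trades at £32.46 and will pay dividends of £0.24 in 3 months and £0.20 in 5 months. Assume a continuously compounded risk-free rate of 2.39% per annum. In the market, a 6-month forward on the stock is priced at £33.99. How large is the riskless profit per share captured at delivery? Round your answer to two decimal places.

£1.58 per share

PV(dividends) I = 0.24·e^(−0.0239·3/12) + 0.20·e^(−0.0239·5/12) = 0.4366
Fair forward F* = (S − I)·e^(rT) = (32.46 − 0.4366)·e^0.011950 = 32.0234 × 1.012022 = 32.4084
Market £33.99 > fair 32.4084: forward overpriced → cash-and-carry (borrow at r, buy the stock and collect the dividends, short the forward).
Profit at T = |F_mkt − F*| = |33.99 − 32.4084| = £1.58 per share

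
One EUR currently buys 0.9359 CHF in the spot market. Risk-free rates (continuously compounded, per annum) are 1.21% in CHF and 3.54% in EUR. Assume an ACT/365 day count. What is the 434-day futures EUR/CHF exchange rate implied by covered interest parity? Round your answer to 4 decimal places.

F = S·e^((r_CHF − r_EUR)T) = 0.9359 · e^((0.0121 − 0.0354) × 434/365)
= 0.9359 · e^-0.027705 = 0.9359 × 0.972675
F = 0.9103 CHF per EUR

0.9103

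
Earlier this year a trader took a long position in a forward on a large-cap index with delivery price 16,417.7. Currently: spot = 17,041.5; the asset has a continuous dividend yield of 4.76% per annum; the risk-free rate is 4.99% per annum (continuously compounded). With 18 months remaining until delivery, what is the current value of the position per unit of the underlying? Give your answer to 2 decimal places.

Current fair forward for the remaining 18 months: F = S·e^((r − q)·T), (r − q) = 0.0499 − 0.0476 = 0.0023
F = 17041.5 · e^(0.0023 × 18/12) = 17041.5 × 1.00345596 = 17100.3947
Value of long forward = (F − K)·e^(−rT) = (17100.3947 − 16417.7) · e^(−0.0499·18/12)
= 682.6947 × 0.92788266 = 633.46

633.46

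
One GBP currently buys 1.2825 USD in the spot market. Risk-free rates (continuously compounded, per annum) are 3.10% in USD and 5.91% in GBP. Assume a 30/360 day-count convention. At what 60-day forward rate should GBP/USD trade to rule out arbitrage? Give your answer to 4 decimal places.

1.2765

F = S·e^((r_USD − r_GBP)T) = 1.2825 · e^((0.0310 − 0.0591) × 60/360)
= 1.2825 · e^-0.004683 = 1.2825 × 0.995328
F = 1.2765 USD per GBP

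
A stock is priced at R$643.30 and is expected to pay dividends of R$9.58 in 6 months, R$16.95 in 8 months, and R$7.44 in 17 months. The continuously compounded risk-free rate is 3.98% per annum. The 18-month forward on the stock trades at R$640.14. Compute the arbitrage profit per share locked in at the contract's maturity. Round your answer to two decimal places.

PV(dividends) I = 9.58·e^(−0.0398·6/12) + 16.95·e^(−0.0398·8/12) + 7.44·e^(−0.0398·17/12) = 32.9295
Fair forward F* = (S − I)·e^(rT) = (643.30 − 32.9295)·e^0.059700 = 610.3705 × 1.061518 = 647.9193
Market R$640.14 < fair 647.9193: forward underpriced → reverse cash-and-carry (short the stock, invest proceeds at r, pay the dividends, go long the forward).
Profit at T = |F_mkt − F*| = |640.14 − 647.9193| = R$7.78 per share

R$7.78 per share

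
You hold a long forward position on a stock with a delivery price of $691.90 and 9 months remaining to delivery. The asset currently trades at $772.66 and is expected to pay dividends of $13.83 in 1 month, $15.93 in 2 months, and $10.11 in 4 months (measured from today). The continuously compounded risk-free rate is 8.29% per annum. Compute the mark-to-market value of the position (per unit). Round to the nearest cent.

PV(remaining dividends) I = 13.83·e^(−0.0829·1/12) + 15.93·e^(−0.0829·2/12) + 10.11·e^(−0.0829·4/12) = 39.2807
Current forward F = (S − I)·e^(rT) = (772.66 − 39.2807)·e^(0.0829·9/12) = 733.3793 × 1.064149 = 780.4248
Value (long) = (F − K)·e^(−rT) = (780.4248 − 691.90) × 0.939718 = 83.1883
Value = $83.19

$83.19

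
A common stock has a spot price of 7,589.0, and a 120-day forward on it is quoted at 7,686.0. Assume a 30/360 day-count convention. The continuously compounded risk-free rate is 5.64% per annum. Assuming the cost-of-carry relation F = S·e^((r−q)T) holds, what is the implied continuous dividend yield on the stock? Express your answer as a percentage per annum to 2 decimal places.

From F = S·e^((r−q)T): (r − q) = ln(F/S)/T
ln(7686.0/7589.0) = ln(1.012782) = 0.012701
(r − q) = 0.012701 / (120/360) = 0.038103
q = r − ln(F/S)/T = 0.0564 − 0.038103 = 0.018297
q = 1.83%

1.83%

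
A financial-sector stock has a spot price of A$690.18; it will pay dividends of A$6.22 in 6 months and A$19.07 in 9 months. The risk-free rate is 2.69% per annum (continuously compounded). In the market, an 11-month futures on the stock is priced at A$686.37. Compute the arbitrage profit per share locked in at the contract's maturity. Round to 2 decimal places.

PV(dividends) I = 6.22·e^(−0.0269·6/12) + 19.07·e^(−0.0269·9/12) = 24.8260
Fair futures F* = (S − I)·e^(rT) = (690.18 − 24.8260)·e^0.024658 = 665.3540 × 1.024965 = 681.9646
Market A$686.37 > fair 681.9646: forward overpriced → cash-and-carry (borrow at r, buy the stock and collect the dividends, short the forward).
Profit at T = |F_mkt − F*| = |686.37 − 681.9646| = A$4.41 per share

A$4.41 per share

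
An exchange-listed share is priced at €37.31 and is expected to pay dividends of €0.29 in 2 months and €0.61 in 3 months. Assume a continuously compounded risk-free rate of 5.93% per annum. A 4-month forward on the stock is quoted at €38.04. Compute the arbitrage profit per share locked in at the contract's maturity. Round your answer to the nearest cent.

€0.89 per share

PV(dividends) I = 0.29·e^(−0.0593·2/12) + 0.61·e^(−0.0593·3/12) = 0.8882
Fair forward F* = (S − I)·e^(rT) = (37.31 − 0.8882)·e^0.019767 = 36.4218 × 1.019964 = 37.1489
Market €38.04 > fair 37.1489: forward overpriced → cash-and-carry (borrow at r, buy the stock and collect the dividends, short the forward).
Profit at T = |F_mkt − F*| = |38.04 − 37.1489| = €0.89 per share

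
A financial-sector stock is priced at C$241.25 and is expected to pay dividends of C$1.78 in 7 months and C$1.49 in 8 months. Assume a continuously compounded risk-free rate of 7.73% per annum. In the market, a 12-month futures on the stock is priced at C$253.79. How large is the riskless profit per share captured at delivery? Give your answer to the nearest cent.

PV(dividends) I = 1.78·e^(−0.0773·7/12) + 1.49·e^(−0.0773·8/12) = 3.1167
Fair futures F* = (S − I)·e^(rT) = (241.25 − 3.1167)·e^0.077300 = 238.1333 × 1.080366 = 257.2711
Market C$253.79 < fair 257.2711: forward underpriced → reverse cash-and-carry (short the stock, invest proceeds at r, pay the dividends, go long the forward).
Profit at T = |F_mkt − F*| = |253.79 − 257.2711| = C$3.48 per share

C$3.48 per share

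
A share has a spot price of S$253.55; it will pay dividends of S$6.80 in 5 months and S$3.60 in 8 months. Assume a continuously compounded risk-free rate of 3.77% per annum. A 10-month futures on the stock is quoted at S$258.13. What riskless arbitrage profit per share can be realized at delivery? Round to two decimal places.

PV(dividends) I = 6.80·e^(−0.0377·5/12) + 3.60·e^(−0.0377·8/12) = 10.2047
Fair futures F* = (S − I)·e^(rT) = (253.55 − 10.2047)·e^0.031417 = 243.3453 × 1.031916 = 251.1119
Market S$258.13 > fair 251.1119: forward overpriced → cash-and-carry (borrow at r, buy the stock and collect the dividends, short the forward).
Profit at T = |F_mkt − F*| = |258.13 − 251.1119| = S$7.02 per share

S$7.02 per share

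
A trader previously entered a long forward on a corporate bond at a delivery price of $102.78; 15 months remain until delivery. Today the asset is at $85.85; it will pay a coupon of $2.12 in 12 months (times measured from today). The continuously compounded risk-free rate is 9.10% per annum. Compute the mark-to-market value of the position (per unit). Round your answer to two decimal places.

PV(remaining coupons) I = 2.12·e^(−0.0910·12/12) = 1.9356
Current forward F = (S − I)·e^(rT) = (85.85 − 1.9356)·e^(0.0910·15/12) = 83.9144 × 1.120472 = 94.0237
Value (long) = (F − K)·e^(−rT) = (94.0237 − 102.78) × 0.892481 = -7.8148
Value = -$7.81

-$7.81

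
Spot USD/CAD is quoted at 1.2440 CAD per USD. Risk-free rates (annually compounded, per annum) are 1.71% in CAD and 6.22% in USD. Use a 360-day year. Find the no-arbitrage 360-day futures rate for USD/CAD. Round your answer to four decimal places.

1.1912

By covered interest parity, F = S · (1+r_CAD)^T / (1+r_USD)^T
= 1.2440 × 1.017100 / 1.062200 = 1.2440 × 0.957541
F = 1.1912 CAD per USD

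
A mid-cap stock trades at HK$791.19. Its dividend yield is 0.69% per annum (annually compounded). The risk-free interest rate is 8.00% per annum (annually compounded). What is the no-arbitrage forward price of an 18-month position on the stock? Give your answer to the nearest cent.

HK$878.89

F = S · (1+r)^T / (1+q)^T
= 791.19 × 1.122369 / 1.010368 = 791.19 × 1.110852
F = HK$878.89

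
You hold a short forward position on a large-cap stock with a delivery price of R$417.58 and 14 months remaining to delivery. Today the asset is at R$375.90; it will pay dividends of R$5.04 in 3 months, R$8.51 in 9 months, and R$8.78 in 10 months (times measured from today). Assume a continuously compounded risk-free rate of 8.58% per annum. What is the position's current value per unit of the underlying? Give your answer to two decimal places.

PV(remaining dividends) I = 5.04·e^(−0.0858·3/12) + 8.51·e^(−0.0858·9/12) + 8.78·e^(−0.0858·10/12) = 21.0868
Current forward F = (S − I)·e^(rT) = (375.90 − 21.0868)·e^(0.0858·14/12) = 354.8132 × 1.105281 = 392.1683
Value (long) = (F − K)·e^(−rT) = (392.1683 − 417.58) × 0.904747 = -22.9912
Short position value = −(long value) = R$22.99

R$22.99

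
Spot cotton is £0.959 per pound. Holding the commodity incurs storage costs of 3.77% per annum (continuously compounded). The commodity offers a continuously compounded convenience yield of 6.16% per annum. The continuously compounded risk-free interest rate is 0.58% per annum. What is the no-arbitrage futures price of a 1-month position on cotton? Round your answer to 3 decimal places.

£0.958 per pound

Net carry = r + u − y = 0.0058 + 0.0377 − 0.0616 = -0.0181
F = S·e^((r+u−y)T) = 0.959 · e^(-0.0181 × 1/12) = 0.959 · e^-0.001508
= 0.959 × 0.998493 = £0.958 per pound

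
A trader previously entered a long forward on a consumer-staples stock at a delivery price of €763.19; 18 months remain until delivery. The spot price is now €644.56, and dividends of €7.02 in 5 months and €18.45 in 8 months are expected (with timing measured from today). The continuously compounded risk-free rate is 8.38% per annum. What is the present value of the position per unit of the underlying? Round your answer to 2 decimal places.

PV(remaining dividends) I = 7.02·e^(−0.0838·5/12) + 18.45·e^(−0.0838·8/12) = 24.2266
Current forward F = (S − I)·e^(rT) = (644.56 − 24.2266)·e^(0.0838·18/12) = 620.3334 × 1.133942 = 703.4221
Value (long) = (F − K)·e^(−rT) = (703.4221 − 763.19) × 0.881879 = -52.7081
Value = -€52.71

-€52.71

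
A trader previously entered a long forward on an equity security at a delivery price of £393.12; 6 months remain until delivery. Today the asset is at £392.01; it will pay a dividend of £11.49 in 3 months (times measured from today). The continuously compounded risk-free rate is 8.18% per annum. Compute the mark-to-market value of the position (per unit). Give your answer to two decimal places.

£3.39

PV(remaining dividends) I = 11.49·e^(−0.0818·3/12) = 11.2574
Current forward F = (S − I)·e^(rT) = (392.01 − 11.2574)·e^(0.0818·6/12) = 380.7526 × 1.041748 = 396.6483
Value (long) = (F − K)·e^(−rT) = (396.6483 − 393.12) × 0.959925 = 3.3869
Value = £3.39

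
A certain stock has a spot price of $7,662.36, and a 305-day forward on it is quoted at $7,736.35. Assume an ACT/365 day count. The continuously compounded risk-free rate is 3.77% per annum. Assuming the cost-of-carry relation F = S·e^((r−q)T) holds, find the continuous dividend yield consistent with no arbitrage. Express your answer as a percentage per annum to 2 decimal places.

2.62%

From F = S·e^((r−q)T): (r − q) = ln(F/S)/T
ln(7736.35/7662.36) = ln(1.009656) = 0.009610
(r − q) = 0.009610 / (305/365) = 0.011500
q = r − ln(F/S)/T = 0.0377 − 0.011500 = 0.026200
q = 2.62%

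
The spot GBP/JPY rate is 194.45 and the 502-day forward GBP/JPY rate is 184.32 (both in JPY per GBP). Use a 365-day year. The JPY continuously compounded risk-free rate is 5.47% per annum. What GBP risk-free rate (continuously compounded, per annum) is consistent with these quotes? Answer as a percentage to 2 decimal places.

F = S·e^((r_JPY − r_GBP)T) ⇒ r_GBP = r_JPY − ln(F/S)/T
ln(184.32/194.45) = -0.053502; /(502/365) = -0.038901
r_GBP = 0.0547 + 0.038901 = 0.093601
r_GBP = 9.36%

9.36%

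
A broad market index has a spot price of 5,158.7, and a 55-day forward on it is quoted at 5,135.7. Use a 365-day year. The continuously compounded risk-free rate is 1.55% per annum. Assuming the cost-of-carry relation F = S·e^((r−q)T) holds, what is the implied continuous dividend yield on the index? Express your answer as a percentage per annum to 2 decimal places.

From F = S·e^((r−q)T): (r − q) = ln(F/S)/T
ln(5135.7/5158.7) = ln(0.995542) = -0.004468
(r − q) = -0.004468 / (55/365) = -0.029651
q = r − ln(F/S)/T = 0.0155 + 0.029651 = 0.045151
q = 4.52%

4.52%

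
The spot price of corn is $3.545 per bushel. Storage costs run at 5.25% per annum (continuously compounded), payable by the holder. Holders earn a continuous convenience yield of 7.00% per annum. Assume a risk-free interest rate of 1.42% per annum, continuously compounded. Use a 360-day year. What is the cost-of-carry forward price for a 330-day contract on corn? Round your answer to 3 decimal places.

Net carry = r + u − y = 0.0142 + 0.0525 − 0.0700 = -0.0033
F = S·e^((r+u−y)T) = 3.545 · e^(-0.0033 × 330/360) = 3.545 · e^-0.003025
= 3.545 × 0.996980 = $3.534 per bushel

$3.534 per bushel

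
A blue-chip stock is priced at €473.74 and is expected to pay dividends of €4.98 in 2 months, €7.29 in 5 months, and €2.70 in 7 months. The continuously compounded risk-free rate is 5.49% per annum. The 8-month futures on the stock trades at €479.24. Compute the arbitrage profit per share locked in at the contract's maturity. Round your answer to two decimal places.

PV(dividends) I = 4.98·e^(−0.0549·2/12) + 7.29·e^(−0.0549·5/12) + 2.70·e^(−0.0549·7/12) = 14.6747
Fair futures F* = (S − I)·e^(rT) = (473.74 − 14.6747)·e^0.036600 = 459.0653 × 1.037278 = 476.1783
Market €479.24 > fair 476.1783: forward overpriced → cash-and-carry (borrow at r, buy the stock and collect the dividends, short the forward).
Profit at T = |F_mkt − F*| = |479.24 − 476.1783| = €3.06 per share

€3.06 per share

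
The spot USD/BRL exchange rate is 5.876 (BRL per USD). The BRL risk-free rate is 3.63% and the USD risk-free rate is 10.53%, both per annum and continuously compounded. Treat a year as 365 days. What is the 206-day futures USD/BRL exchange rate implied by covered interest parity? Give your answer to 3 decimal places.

5.652

F = S·e^((r_BRL − r_USD)T) = 5.876 · e^((0.0363 − 0.1053) × 206/365)
= 5.876 · e^-0.038942 = 5.876 × 0.961806
F = 5.652 BRL per USD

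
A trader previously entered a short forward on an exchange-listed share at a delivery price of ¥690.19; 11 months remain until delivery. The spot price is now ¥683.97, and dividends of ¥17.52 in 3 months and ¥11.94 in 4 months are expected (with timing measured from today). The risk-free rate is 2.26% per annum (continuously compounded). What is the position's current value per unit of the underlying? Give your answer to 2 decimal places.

¥21.34

PV(remaining dividends) I = 17.52·e^(−0.0226·3/12) + 11.94·e^(−0.0226·4/12) = 29.2717
Current forward F = (S − I)·e^(rT) = (683.97 − 29.2717)·e^(0.0226·11/12) = 654.6983 × 1.020933 = 668.4031
Value (long) = (F − K)·e^(−rT) = (668.4031 − 690.19) × 0.979496 = -21.3402
Short position value = −(long value) = ¥21.34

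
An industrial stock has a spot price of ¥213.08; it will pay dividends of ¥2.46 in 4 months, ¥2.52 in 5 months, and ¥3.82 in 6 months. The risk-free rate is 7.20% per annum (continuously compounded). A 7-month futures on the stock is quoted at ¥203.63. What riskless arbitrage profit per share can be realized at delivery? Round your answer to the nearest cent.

¥9.69 per share

PV(dividends) I = 2.46·e^(−0.0720·4/12) + 2.52·e^(−0.0720·5/12) + 3.82·e^(−0.0720·6/12) = 8.5321
Fair futures F* = (S − I)·e^(rT) = (213.08 − 8.5321)·e^0.042000 = 204.5479 × 1.042894 = 213.3218
Market ¥203.63 < fair 213.3218: forward underpriced → reverse cash-and-carry (short the stock, invest proceeds at r, pay the dividends, go long the forward).
Profit at T = |F_mkt − F*| = |203.63 − 213.3218| = ¥9.69 per share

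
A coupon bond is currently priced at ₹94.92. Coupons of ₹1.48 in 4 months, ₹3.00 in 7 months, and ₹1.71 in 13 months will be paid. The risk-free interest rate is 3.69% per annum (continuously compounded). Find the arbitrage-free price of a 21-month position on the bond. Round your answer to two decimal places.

₹94.81

PV(coupons) I = 1.48·e^(−0.0369·4/12) + 3.00·e^(−0.0369·7/12) + 1.71·e^(−0.0369·13/12)
I = 1.4619 + 2.9361 + 1.6430 = 6.0410
F = (S − I)·e^(rT) = (94.92 − 6.0410) · e^(0.0369·21/12)
= 88.8790 · e^0.064575 = 88.8790 × 1.066706 = ₹94.81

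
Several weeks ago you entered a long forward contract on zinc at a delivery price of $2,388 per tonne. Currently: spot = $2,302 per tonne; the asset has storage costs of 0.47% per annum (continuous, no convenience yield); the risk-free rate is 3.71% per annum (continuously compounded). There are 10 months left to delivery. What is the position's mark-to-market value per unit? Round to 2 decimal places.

-$4.27 per tonne

Current fair forward for the remaining 10 months: F = S·e^((r + u)·T), (r + u) = 0.0371 + 0.0047 = 0.0418
F = 2302 · e^(0.0418 × 10/12) = 2302 × 1.03544712 = 2383.5993
Value of long forward = (F − K)·e^(−rT) = (2383.5993 − 2388) · e^(−0.0371·10/12)
= -4.4007 × 0.96955637 = -4.27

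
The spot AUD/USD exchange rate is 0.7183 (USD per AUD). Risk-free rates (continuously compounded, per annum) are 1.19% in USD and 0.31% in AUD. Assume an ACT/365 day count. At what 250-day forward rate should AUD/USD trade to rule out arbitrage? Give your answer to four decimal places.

0.7226

F = S·e^((r_USD − r_AUD)T) = 0.7183 · e^((0.0119 − 0.0031) × 250/365)
= 0.7183 · e^0.006027 = 0.7183 × 1.006045
F = 0.7226 USD per AUD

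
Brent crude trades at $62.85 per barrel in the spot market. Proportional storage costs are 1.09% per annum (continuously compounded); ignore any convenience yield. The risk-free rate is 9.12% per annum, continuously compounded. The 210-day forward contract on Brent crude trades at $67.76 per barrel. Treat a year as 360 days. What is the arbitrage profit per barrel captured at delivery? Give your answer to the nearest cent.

$1.05 per barrel

Fair forward: F* = S·e^(carry·T), with carry = (r + u) = 0.0912 + 0.0109 = 0.1021
F* = 62.85 · e^(0.1021 × 210/360) = 62.85 · e^0.059558 = 62.85 × 1.061367 = $66.7069
Market $67.76 > fair $66.7069: forward overpriced → cash-and-carry (buy spot, short the forward).
At maturity, profit = |F_mkt − F*| = |67.76 − 66.7069| = $1.05 per barrel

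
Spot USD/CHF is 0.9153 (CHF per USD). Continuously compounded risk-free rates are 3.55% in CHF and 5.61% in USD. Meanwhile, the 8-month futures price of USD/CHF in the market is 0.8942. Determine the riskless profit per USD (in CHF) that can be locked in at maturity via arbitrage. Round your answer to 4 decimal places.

0.0086 per USD (in CHF)

Fair futures: F* = S·e^(carry·T), with carry = (r_CHF − r_USD) = 0.0355 − 0.0561 = -0.0206
F* = 0.9153 · e^(-0.0206 × 8/12) = 0.9153 · e^-0.013733 = 0.9153 × 0.986361 = 0.9028
Market 0.8942 < fair 0.9028: forward underpriced → reverse cash-and-carry (short spot, go long the forward).
At maturity, profit = |F_mkt − F*| = |0.8942 − 0.9028| = 0.0086 per USD (in CHF)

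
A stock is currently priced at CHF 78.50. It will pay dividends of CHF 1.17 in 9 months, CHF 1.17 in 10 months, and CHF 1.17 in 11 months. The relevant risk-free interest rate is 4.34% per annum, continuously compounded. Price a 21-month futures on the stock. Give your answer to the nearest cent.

CHF 81.04

PV(dividends) I = 1.17·e^(−0.0434·9/12) + 1.17·e^(−0.0434·10/12) + 1.17·e^(−0.0434·11/12)
I = 1.1325 + 1.1284 + 1.1244 = 3.3853
F = (S − I)·e^(rT) = (78.50 − 3.3853) · e^(0.0434·21/12)
= 75.1147 · e^0.075950 = 75.1147 × 1.078909 = CHF 81.04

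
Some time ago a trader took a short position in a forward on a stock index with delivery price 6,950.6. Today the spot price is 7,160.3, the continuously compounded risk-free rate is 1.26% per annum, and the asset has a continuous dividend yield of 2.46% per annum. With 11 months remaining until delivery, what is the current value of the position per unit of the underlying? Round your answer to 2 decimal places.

Current fair forward for the remaining 11 months: F = S·e^((r − q)·T), (r − q) = 0.0126 − 0.0246 = -0.0120
F = 7160.3 · e^(-0.0120 × 11/12) = 7160.3 × 0.98906028 = 7081.9683
Value of long forward = (F − K)·e^(−rT) = (7081.9683 − 6950.6) · e^(−0.0126·11/12)
= 131.3683 × 0.98851645 = 129.86
Short position value = −(long value) = -129.86

-129.86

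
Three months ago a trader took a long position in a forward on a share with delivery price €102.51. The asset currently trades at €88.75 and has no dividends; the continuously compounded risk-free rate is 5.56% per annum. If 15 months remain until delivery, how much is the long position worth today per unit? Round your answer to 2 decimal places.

-€6.88

Current fair forward for the remaining 15 months: F = S·e^(r·T), r = 0.0556
F = 88.75 · e^(0.0556 × 15/12) = 88.75 × 1.071972 = 95.1375
Value of long forward = (F − K)·e^(−rT) = (95.1375 − 102.51) · e^(−0.0556·15/12)
= -7.3725 × 0.932860 = -6.88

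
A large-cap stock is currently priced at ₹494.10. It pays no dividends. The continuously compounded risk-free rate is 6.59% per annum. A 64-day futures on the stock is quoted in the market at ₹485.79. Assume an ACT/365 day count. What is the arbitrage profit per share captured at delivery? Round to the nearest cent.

₹14.05 per share

Fair futures: F* = S·e^(carry·T), with carry = r = 0.0659
F* = 494.10 · e^(0.0659 × 64/365) = 494.10 · e^0.011555 = 494.10 × 1.011622 = ₹499.8424
Market ₹485.79 < fair ₹499.8424: forward underpriced → reverse cash-and-carry (short spot, go long the forward).
At maturity, profit = |F_mkt − F*| = |485.79 − 499.8424| = ₹14.05 per share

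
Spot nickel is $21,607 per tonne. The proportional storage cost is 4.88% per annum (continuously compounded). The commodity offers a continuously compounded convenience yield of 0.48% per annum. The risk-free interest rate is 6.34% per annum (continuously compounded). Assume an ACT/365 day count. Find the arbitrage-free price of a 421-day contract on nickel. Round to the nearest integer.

$24,456 per tonne

Net carry = r + u − y = 0.0634 + 0.0488 − 0.0048 = 0.1074
F = S·e^((r+u−y)T) = 21607 · e^(0.1074 × 421/365) = 21607 · e^0.123878
= 21607 × 1.131878 = $24,456 per tonne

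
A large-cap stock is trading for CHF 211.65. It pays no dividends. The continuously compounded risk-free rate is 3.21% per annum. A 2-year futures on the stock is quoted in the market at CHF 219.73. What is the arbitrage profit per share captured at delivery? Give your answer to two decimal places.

Fair futures: F* = S·e^(carry·T), with carry = r = 0.0321
F* = 211.65 · e^(0.0321 × 2) = 211.65 · e^0.064200 = 211.65 × 1.066306 = CHF 225.6837
Market CHF 219.73 < fair CHF 225.6837: forward underpriced → reverse cash-and-carry (short spot, go long the forward).
At maturity, profit = |F_mkt − F*| = |219.73 − 225.6837| = CHF 5.95 per share

CHF 5.95 per share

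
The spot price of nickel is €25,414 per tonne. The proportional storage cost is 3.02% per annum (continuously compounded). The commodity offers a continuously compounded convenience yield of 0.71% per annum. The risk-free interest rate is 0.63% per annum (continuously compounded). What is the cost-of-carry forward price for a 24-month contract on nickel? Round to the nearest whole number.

Net carry = r + u − y = 0.0063 + 0.0302 − 0.0071 = 0.0294
F = S·e^((r+u−y)T) = 25414 · e^(0.0294 × 24/12) = 25414 · e^0.058800
= 25414 × 1.060563 = €26,953 per tonne

€26,953 per tonne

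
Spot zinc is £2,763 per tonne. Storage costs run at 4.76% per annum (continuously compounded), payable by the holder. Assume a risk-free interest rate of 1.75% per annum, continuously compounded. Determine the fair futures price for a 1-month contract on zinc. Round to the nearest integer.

Net carry = r + u − y = 0.0175 + 0.0476 − 0.0000 = 0.0651
F = S·e^((r+u−y)T) = 2763 · e^(0.0651 × 1/12) = 2763 · e^0.005425
= 2763 × 1.005440 = £2,778 per tonne

£2,778 per tonne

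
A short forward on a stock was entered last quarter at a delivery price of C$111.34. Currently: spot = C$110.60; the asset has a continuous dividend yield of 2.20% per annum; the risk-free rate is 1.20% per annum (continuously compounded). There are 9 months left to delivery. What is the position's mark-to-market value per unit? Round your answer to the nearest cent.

Current fair forward for the remaining 9 months: F = S·e^((r − q)·T), (r − q) = 0.0120 − 0.0220 = -0.0100
F = 110.60 · e^(-0.0100 × 9/12) = 110.60 × 0.992528 = 109.7736
Value of long forward = (F − K)·e^(−rT) = (109.7736 − 111.34) · e^(−0.0120·9/12)
= -1.5664 × 0.991040 = -1.55
Short position value = −(long value) = C$1.55

C$1.55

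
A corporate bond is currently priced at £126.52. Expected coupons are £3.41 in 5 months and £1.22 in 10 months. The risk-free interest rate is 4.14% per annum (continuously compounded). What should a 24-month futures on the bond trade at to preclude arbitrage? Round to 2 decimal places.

PV(coupons) I = 3.41·e^(−0.0414·5/12) + 1.22·e^(−0.0414·10/12)
I = 3.3517 + 1.1786 = 4.5303
F = (S − I)·e^(rT) = (126.52 − 4.5303) · e^(0.0414·24/12)
= 121.9897 · e^0.082800 = 121.9897 × 1.086325 = £132.52

£132.52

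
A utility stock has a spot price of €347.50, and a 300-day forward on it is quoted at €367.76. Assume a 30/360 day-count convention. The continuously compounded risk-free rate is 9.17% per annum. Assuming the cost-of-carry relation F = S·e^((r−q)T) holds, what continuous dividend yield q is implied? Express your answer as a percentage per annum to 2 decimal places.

2.37%

From F = S·e^((r−q)T): (r − q) = ln(F/S)/T
ln(367.76/347.50) = ln(1.058302) = 0.056666
(r − q) = 0.056666 / (300/360) = 0.067999
q = r − ln(F/S)/T = 0.0917 − 0.067999 = 0.023701
q = 2.37%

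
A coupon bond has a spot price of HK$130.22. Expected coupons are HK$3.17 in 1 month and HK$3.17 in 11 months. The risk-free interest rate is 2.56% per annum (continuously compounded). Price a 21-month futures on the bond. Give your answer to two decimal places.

HK$129.64

PV(coupons) I = 3.17·e^(−0.0256·1/12) + 3.17·e^(−0.0256·11/12)
I = 3.1632 + 3.0965 = 6.2597
F = (S − I)·e^(rT) = (130.22 − 6.2597) · e^(0.0256·21/12)
= 123.9603 · e^0.044800 = 123.9603 × 1.045819 = HK$129.64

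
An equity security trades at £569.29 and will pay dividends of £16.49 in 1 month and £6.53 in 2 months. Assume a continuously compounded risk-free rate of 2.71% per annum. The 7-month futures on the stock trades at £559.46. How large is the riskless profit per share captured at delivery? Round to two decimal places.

PV(dividends) I = 16.49·e^(−0.0271·1/12) + 6.53·e^(−0.0271·2/12) = 22.9534
Fair futures F* = (S − I)·e^(rT) = (569.29 − 22.9534)·e^0.015808 = 546.3366 × 1.015934 = 555.0419
Market £559.46 > fair 555.0419: forward overpriced → cash-and-carry (borrow at r, buy the stock and collect the dividends, short the forward).
Profit at T = |F_mkt − F*| = |559.46 − 555.0419| = £4.42 per share

£4.42 per share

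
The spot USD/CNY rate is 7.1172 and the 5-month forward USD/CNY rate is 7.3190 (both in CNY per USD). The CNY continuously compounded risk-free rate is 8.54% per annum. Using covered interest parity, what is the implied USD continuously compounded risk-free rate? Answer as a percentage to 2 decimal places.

1.83%

F = S·e^((r_CNY − r_USD)T) ⇒ r_USD = r_CNY − ln(F/S)/T
ln(7.3190/7.1172) = 0.027959; /(5/12) = 0.067102
r_USD = 0.0854 − 0.067102 = 0.018298
r_USD = 1.83%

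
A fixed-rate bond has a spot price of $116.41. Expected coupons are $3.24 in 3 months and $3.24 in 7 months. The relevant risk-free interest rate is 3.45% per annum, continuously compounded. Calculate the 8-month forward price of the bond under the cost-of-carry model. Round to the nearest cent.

PV(coupons) I = 3.24·e^(−0.0345·3/12) + 3.24·e^(−0.0345·7/12)
I = 3.2122 + 3.1754 = 6.3876
F = (S − I)·e^(rT) = (116.41 − 6.3876) · e^(0.0345·8/12)
= 110.0224 · e^0.023000 = 110.0224 × 1.023267 = $112.58

$112.58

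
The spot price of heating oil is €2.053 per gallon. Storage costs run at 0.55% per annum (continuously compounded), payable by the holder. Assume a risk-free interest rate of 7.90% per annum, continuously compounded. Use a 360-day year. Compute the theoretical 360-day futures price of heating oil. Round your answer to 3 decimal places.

Net carry = r + u − y = 0.0790 + 0.0055 − 0.0000 = 0.0845
F = S·e^((r+u−y)T) = 2.053 · e^(0.0845 × 360/360) = 2.053 · e^0.084500
= 2.053 × 1.088173 = €2.234 per gallon

€2.234 per gallon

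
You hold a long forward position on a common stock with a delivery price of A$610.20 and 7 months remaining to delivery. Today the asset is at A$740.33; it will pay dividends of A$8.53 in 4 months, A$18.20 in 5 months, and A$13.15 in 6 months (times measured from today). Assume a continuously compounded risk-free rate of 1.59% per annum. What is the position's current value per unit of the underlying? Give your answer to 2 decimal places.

A$96.15

PV(remaining dividends) I = 8.53·e^(−0.0159·4/12) + 18.20·e^(−0.0159·5/12) + 13.15·e^(−0.0159·6/12) = 39.6106
Current forward F = (S − I)·e^(rT) = (740.33 − 39.6106)·e^(0.0159·7/12) = 700.7194 × 1.009318 = 707.2487
Value (long) = (F − K)·e^(−rT) = (707.2487 − 610.20) × 0.990768 = 96.1527
Value = A$96.15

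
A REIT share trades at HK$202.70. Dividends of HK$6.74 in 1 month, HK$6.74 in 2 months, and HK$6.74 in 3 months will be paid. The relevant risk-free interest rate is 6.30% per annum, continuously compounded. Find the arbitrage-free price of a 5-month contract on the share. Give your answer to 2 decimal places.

PV(dividends) I = 6.74·e^(−0.0630·1/12) + 6.74·e^(−0.0630·2/12) + 6.74·e^(−0.0630·3/12)
I = 6.7047 + 6.6696 + 6.6347 = 20.0090
F = (S − I)·e^(rT) = (202.70 − 20.0090) · e^(0.0630·5/12)
= 182.6910 · e^0.026250 = 182.6910 × 1.026598 = HK$187.55

HK$187.55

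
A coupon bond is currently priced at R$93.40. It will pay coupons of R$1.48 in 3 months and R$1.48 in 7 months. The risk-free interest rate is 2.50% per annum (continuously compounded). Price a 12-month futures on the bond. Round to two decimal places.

R$92.76

PV(coupons) I = 1.48·e^(−0.0250·3/12) + 1.48·e^(−0.0250·7/12)
I = 1.4708 + 1.4586 = 2.9294
F = (S − I)·e^(rT) = (93.40 − 2.9294) · e^(0.0250·12/12)
= 90.4706 · e^0.025000 = 90.4706 × 1.025315 = R$92.76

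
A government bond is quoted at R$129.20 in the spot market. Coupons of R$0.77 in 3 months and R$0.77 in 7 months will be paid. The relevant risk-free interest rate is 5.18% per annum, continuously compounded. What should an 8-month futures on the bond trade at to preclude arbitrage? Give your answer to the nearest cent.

R$132.18

PV(coupons) I = 0.77·e^(−0.0518·3/12) + 0.77·e^(−0.0518·7/12)
I = 0.7601 + 0.7471 = 1.5072
F = (S − I)·e^(rT) = (129.20 − 1.5072) · e^(0.0518·8/12)
= 127.6928 · e^0.034533 = 127.6928 × 1.035136 = R$132.18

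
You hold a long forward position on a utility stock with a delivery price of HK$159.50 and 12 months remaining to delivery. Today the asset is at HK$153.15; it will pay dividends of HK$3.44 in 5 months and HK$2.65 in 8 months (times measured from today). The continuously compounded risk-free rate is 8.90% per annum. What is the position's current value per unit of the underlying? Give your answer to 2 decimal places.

PV(remaining dividends) I = 3.44·e^(−0.0890·5/12) + 2.65·e^(−0.0890·8/12) = 5.8121
Current forward F = (S − I)·e^(rT) = (153.15 − 5.8121)·e^(0.0890·12/12) = 147.3379 × 1.093081 = 161.0523
Value (long) = (F − K)·e^(−rT) = (161.0523 − 159.50) × 0.914846 = 1.4201
Value = HK$1.42

HK$1.42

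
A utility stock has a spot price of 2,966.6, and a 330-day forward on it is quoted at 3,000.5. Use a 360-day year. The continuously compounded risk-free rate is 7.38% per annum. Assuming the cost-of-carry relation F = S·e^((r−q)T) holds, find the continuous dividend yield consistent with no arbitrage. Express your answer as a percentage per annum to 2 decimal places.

6.14%

From F = S·e^((r−q)T): (r − q) = ln(F/S)/T
ln(3000.5/2966.6) = ln(1.011427) = 0.011362
(r − q) = 0.011362 / (330/360) = 0.012395
q = r − ln(F/S)/T = 0.0738 − 0.012395 = 0.061405
q = 6.14%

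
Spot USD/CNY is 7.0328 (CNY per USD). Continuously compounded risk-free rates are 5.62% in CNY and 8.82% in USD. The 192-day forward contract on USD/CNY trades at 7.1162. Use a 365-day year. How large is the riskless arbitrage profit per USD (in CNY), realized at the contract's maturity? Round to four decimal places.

Fair forward: F* = S·e^(carry·T), with carry = (r_CNY − r_USD) = 0.0562 − 0.0882 = -0.0320
F* = 7.0328 · e^(-0.0320 × 192/365) = 7.0328 · e^-0.016833 = 7.0328 × 0.983308 = 6.9154
Market 7.1162 > fair 6.9154: forward overpriced → cash-and-carry (buy spot, short the forward).
At maturity, profit = |F_mkt − F*| = |7.1162 − 6.9154| = 0.2008 per USD (in CNY)

0.2008 per USD (in CNY)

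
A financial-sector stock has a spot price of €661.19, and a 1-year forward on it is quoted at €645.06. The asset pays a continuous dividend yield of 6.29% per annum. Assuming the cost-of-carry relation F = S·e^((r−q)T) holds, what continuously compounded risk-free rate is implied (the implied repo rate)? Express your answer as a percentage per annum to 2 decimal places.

From F = S·e^((r−q)T): (r − q) = ln(F/S)/T
ln(645.06/661.19) = ln(0.975605) = -0.024697
(r − q) = -0.024697 / (1) = -0.024697
r = ln(F/S)/T + q = -0.024697 + 0.0629 = 0.038203
r = 3.82%

3.82%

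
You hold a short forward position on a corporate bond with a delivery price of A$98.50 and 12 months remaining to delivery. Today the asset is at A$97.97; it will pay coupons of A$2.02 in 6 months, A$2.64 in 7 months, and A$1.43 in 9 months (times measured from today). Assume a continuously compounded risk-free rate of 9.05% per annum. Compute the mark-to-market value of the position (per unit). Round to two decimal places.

-A$2.22

PV(remaining coupons) I = 2.02·e^(−0.0905·6/12) + 2.64·e^(−0.0905·7/12) + 1.43·e^(−0.0905·9/12) = 5.7710
Current forward F = (S − I)·e^(rT) = (97.97 − 5.7710)·e^(0.0905·12/12) = 92.1990 × 1.094722 = 100.9323
Value (long) = (F − K)·e^(−rT) = (100.9323 − 98.50) × 0.913474 = 2.2218
Short position value = −(long value) = -A$2.22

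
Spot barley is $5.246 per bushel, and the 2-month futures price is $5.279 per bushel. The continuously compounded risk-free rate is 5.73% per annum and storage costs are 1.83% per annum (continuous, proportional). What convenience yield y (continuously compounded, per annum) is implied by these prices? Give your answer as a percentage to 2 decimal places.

F = S·e^((r+u−y)T) ⇒ (r+u−y) = ln(F/S)/T
ln(5.279/5.246) = 0.006271; /T ⇒ 0.037626
y = r + u − ln(F/S)/T = 0.0573 + 0.0183 − 0.037626 = 0.037974
y = 3.80%

3.80%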